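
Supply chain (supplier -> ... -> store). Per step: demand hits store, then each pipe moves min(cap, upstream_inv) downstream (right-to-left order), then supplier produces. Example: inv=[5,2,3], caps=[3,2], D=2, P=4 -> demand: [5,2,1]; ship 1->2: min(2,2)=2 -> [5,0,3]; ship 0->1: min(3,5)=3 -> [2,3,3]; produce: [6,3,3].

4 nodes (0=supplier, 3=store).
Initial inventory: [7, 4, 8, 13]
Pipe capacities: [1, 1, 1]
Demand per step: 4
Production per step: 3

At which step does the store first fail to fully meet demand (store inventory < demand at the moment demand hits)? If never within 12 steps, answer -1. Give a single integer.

Step 1: demand=4,sold=4 ship[2->3]=1 ship[1->2]=1 ship[0->1]=1 prod=3 -> [9 4 8 10]
Step 2: demand=4,sold=4 ship[2->3]=1 ship[1->2]=1 ship[0->1]=1 prod=3 -> [11 4 8 7]
Step 3: demand=4,sold=4 ship[2->3]=1 ship[1->2]=1 ship[0->1]=1 prod=3 -> [13 4 8 4]
Step 4: demand=4,sold=4 ship[2->3]=1 ship[1->2]=1 ship[0->1]=1 prod=3 -> [15 4 8 1]
Step 5: demand=4,sold=1 ship[2->3]=1 ship[1->2]=1 ship[0->1]=1 prod=3 -> [17 4 8 1]
Step 6: demand=4,sold=1 ship[2->3]=1 ship[1->2]=1 ship[0->1]=1 prod=3 -> [19 4 8 1]
Step 7: demand=4,sold=1 ship[2->3]=1 ship[1->2]=1 ship[0->1]=1 prod=3 -> [21 4 8 1]
Step 8: demand=4,sold=1 ship[2->3]=1 ship[1->2]=1 ship[0->1]=1 prod=3 -> [23 4 8 1]
Step 9: demand=4,sold=1 ship[2->3]=1 ship[1->2]=1 ship[0->1]=1 prod=3 -> [25 4 8 1]
Step 10: demand=4,sold=1 ship[2->3]=1 ship[1->2]=1 ship[0->1]=1 prod=3 -> [27 4 8 1]
Step 11: demand=4,sold=1 ship[2->3]=1 ship[1->2]=1 ship[0->1]=1 prod=3 -> [29 4 8 1]
Step 12: demand=4,sold=1 ship[2->3]=1 ship[1->2]=1 ship[0->1]=1 prod=3 -> [31 4 8 1]
First stockout at step 5

5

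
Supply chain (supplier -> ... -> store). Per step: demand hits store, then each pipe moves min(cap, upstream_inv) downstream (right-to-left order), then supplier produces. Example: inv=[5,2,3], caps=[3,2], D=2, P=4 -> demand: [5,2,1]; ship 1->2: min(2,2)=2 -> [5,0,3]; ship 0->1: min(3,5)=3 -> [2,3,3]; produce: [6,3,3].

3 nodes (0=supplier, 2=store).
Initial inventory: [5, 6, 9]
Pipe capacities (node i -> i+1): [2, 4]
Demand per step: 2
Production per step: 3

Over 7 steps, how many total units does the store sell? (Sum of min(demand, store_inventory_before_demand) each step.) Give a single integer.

Answer: 14

Derivation:
Step 1: sold=2 (running total=2) -> [6 4 11]
Step 2: sold=2 (running total=4) -> [7 2 13]
Step 3: sold=2 (running total=6) -> [8 2 13]
Step 4: sold=2 (running total=8) -> [9 2 13]
Step 5: sold=2 (running total=10) -> [10 2 13]
Step 6: sold=2 (running total=12) -> [11 2 13]
Step 7: sold=2 (running total=14) -> [12 2 13]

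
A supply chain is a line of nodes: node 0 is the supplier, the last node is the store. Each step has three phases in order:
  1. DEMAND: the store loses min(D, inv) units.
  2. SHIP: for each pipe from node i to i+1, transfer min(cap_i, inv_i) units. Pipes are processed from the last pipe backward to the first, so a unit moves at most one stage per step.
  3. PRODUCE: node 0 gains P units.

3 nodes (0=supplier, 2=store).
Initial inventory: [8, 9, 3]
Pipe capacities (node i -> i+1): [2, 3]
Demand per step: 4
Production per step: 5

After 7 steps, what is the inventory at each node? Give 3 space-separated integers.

Step 1: demand=4,sold=3 ship[1->2]=3 ship[0->1]=2 prod=5 -> inv=[11 8 3]
Step 2: demand=4,sold=3 ship[1->2]=3 ship[0->1]=2 prod=5 -> inv=[14 7 3]
Step 3: demand=4,sold=3 ship[1->2]=3 ship[0->1]=2 prod=5 -> inv=[17 6 3]
Step 4: demand=4,sold=3 ship[1->2]=3 ship[0->1]=2 prod=5 -> inv=[20 5 3]
Step 5: demand=4,sold=3 ship[1->2]=3 ship[0->1]=2 prod=5 -> inv=[23 4 3]
Step 6: demand=4,sold=3 ship[1->2]=3 ship[0->1]=2 prod=5 -> inv=[26 3 3]
Step 7: demand=4,sold=3 ship[1->2]=3 ship[0->1]=2 prod=5 -> inv=[29 2 3]

29 2 3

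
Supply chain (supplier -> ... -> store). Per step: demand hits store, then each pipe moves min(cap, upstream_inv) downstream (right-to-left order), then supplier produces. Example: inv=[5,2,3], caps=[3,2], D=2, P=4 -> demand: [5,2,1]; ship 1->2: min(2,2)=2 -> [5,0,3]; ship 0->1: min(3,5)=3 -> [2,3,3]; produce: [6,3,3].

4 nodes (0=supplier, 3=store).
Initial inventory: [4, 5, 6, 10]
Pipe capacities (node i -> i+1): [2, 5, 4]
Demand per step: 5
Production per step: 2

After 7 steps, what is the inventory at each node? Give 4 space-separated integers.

Step 1: demand=5,sold=5 ship[2->3]=4 ship[1->2]=5 ship[0->1]=2 prod=2 -> inv=[4 2 7 9]
Step 2: demand=5,sold=5 ship[2->3]=4 ship[1->2]=2 ship[0->1]=2 prod=2 -> inv=[4 2 5 8]
Step 3: demand=5,sold=5 ship[2->3]=4 ship[1->2]=2 ship[0->1]=2 prod=2 -> inv=[4 2 3 7]
Step 4: demand=5,sold=5 ship[2->3]=3 ship[1->2]=2 ship[0->1]=2 prod=2 -> inv=[4 2 2 5]
Step 5: demand=5,sold=5 ship[2->3]=2 ship[1->2]=2 ship[0->1]=2 prod=2 -> inv=[4 2 2 2]
Step 6: demand=5,sold=2 ship[2->3]=2 ship[1->2]=2 ship[0->1]=2 prod=2 -> inv=[4 2 2 2]
Step 7: demand=5,sold=2 ship[2->3]=2 ship[1->2]=2 ship[0->1]=2 prod=2 -> inv=[4 2 2 2]

4 2 2 2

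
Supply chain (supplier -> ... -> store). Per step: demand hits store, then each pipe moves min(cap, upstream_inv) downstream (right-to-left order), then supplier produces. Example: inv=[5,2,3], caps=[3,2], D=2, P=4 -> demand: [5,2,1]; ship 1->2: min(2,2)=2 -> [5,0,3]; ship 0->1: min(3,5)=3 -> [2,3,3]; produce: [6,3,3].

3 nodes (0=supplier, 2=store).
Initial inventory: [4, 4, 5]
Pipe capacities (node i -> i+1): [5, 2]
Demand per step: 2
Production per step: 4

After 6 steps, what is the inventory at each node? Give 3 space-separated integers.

Step 1: demand=2,sold=2 ship[1->2]=2 ship[0->1]=4 prod=4 -> inv=[4 6 5]
Step 2: demand=2,sold=2 ship[1->2]=2 ship[0->1]=4 prod=4 -> inv=[4 8 5]
Step 3: demand=2,sold=2 ship[1->2]=2 ship[0->1]=4 prod=4 -> inv=[4 10 5]
Step 4: demand=2,sold=2 ship[1->2]=2 ship[0->1]=4 prod=4 -> inv=[4 12 5]
Step 5: demand=2,sold=2 ship[1->2]=2 ship[0->1]=4 prod=4 -> inv=[4 14 5]
Step 6: demand=2,sold=2 ship[1->2]=2 ship[0->1]=4 prod=4 -> inv=[4 16 5]

4 16 5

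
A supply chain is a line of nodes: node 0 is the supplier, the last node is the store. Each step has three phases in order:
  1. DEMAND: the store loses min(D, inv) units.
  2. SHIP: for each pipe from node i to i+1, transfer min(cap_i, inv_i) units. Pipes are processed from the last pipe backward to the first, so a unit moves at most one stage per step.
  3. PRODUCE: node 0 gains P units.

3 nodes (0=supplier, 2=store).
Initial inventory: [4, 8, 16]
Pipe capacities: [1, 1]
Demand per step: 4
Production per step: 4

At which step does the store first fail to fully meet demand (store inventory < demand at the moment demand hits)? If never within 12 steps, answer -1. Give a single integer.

Step 1: demand=4,sold=4 ship[1->2]=1 ship[0->1]=1 prod=4 -> [7 8 13]
Step 2: demand=4,sold=4 ship[1->2]=1 ship[0->1]=1 prod=4 -> [10 8 10]
Step 3: demand=4,sold=4 ship[1->2]=1 ship[0->1]=1 prod=4 -> [13 8 7]
Step 4: demand=4,sold=4 ship[1->2]=1 ship[0->1]=1 prod=4 -> [16 8 4]
Step 5: demand=4,sold=4 ship[1->2]=1 ship[0->1]=1 prod=4 -> [19 8 1]
Step 6: demand=4,sold=1 ship[1->2]=1 ship[0->1]=1 prod=4 -> [22 8 1]
Step 7: demand=4,sold=1 ship[1->2]=1 ship[0->1]=1 prod=4 -> [25 8 1]
Step 8: demand=4,sold=1 ship[1->2]=1 ship[0->1]=1 prod=4 -> [28 8 1]
Step 9: demand=4,sold=1 ship[1->2]=1 ship[0->1]=1 prod=4 -> [31 8 1]
Step 10: demand=4,sold=1 ship[1->2]=1 ship[0->1]=1 prod=4 -> [34 8 1]
Step 11: demand=4,sold=1 ship[1->2]=1 ship[0->1]=1 prod=4 -> [37 8 1]
Step 12: demand=4,sold=1 ship[1->2]=1 ship[0->1]=1 prod=4 -> [40 8 1]
First stockout at step 6

6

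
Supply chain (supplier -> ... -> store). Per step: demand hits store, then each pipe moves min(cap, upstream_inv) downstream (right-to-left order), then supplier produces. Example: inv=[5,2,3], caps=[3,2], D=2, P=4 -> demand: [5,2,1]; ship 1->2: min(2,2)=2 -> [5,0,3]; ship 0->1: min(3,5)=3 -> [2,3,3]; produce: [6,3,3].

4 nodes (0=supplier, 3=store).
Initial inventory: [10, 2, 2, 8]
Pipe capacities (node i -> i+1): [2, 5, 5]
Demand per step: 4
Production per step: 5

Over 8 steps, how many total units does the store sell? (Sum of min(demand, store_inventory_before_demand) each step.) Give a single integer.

Answer: 22

Derivation:
Step 1: sold=4 (running total=4) -> [13 2 2 6]
Step 2: sold=4 (running total=8) -> [16 2 2 4]
Step 3: sold=4 (running total=12) -> [19 2 2 2]
Step 4: sold=2 (running total=14) -> [22 2 2 2]
Step 5: sold=2 (running total=16) -> [25 2 2 2]
Step 6: sold=2 (running total=18) -> [28 2 2 2]
Step 7: sold=2 (running total=20) -> [31 2 2 2]
Step 8: sold=2 (running total=22) -> [34 2 2 2]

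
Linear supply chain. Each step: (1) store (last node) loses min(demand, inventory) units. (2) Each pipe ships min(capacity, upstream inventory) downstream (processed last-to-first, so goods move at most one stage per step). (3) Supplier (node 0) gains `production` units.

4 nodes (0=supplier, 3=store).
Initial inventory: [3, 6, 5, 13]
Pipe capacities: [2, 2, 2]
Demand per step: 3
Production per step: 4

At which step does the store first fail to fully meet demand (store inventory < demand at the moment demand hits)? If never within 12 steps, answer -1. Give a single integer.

Step 1: demand=3,sold=3 ship[2->3]=2 ship[1->2]=2 ship[0->1]=2 prod=4 -> [5 6 5 12]
Step 2: demand=3,sold=3 ship[2->3]=2 ship[1->2]=2 ship[0->1]=2 prod=4 -> [7 6 5 11]
Step 3: demand=3,sold=3 ship[2->3]=2 ship[1->2]=2 ship[0->1]=2 prod=4 -> [9 6 5 10]
Step 4: demand=3,sold=3 ship[2->3]=2 ship[1->2]=2 ship[0->1]=2 prod=4 -> [11 6 5 9]
Step 5: demand=3,sold=3 ship[2->3]=2 ship[1->2]=2 ship[0->1]=2 prod=4 -> [13 6 5 8]
Step 6: demand=3,sold=3 ship[2->3]=2 ship[1->2]=2 ship[0->1]=2 prod=4 -> [15 6 5 7]
Step 7: demand=3,sold=3 ship[2->3]=2 ship[1->2]=2 ship[0->1]=2 prod=4 -> [17 6 5 6]
Step 8: demand=3,sold=3 ship[2->3]=2 ship[1->2]=2 ship[0->1]=2 prod=4 -> [19 6 5 5]
Step 9: demand=3,sold=3 ship[2->3]=2 ship[1->2]=2 ship[0->1]=2 prod=4 -> [21 6 5 4]
Step 10: demand=3,sold=3 ship[2->3]=2 ship[1->2]=2 ship[0->1]=2 prod=4 -> [23 6 5 3]
Step 11: demand=3,sold=3 ship[2->3]=2 ship[1->2]=2 ship[0->1]=2 prod=4 -> [25 6 5 2]
Step 12: demand=3,sold=2 ship[2->3]=2 ship[1->2]=2 ship[0->1]=2 prod=4 -> [27 6 5 2]
First stockout at step 12

12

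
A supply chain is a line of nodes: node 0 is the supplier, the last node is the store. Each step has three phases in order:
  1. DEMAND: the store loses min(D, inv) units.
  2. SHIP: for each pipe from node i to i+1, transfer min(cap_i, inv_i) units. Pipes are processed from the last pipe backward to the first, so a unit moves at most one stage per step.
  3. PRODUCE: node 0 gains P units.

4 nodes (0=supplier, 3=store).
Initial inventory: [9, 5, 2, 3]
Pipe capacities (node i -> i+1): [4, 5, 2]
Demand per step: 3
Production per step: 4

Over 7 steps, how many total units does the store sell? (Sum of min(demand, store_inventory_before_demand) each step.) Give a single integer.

Step 1: sold=3 (running total=3) -> [9 4 5 2]
Step 2: sold=2 (running total=5) -> [9 4 7 2]
Step 3: sold=2 (running total=7) -> [9 4 9 2]
Step 4: sold=2 (running total=9) -> [9 4 11 2]
Step 5: sold=2 (running total=11) -> [9 4 13 2]
Step 6: sold=2 (running total=13) -> [9 4 15 2]
Step 7: sold=2 (running total=15) -> [9 4 17 2]

Answer: 15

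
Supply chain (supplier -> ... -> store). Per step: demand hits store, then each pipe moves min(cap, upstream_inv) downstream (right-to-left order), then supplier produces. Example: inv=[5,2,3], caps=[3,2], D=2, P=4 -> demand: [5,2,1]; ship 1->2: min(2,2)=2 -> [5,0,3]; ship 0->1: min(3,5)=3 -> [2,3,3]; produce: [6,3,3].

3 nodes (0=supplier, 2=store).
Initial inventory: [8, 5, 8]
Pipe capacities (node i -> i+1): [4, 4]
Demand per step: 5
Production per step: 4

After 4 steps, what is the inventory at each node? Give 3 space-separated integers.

Step 1: demand=5,sold=5 ship[1->2]=4 ship[0->1]=4 prod=4 -> inv=[8 5 7]
Step 2: demand=5,sold=5 ship[1->2]=4 ship[0->1]=4 prod=4 -> inv=[8 5 6]
Step 3: demand=5,sold=5 ship[1->2]=4 ship[0->1]=4 prod=4 -> inv=[8 5 5]
Step 4: demand=5,sold=5 ship[1->2]=4 ship[0->1]=4 prod=4 -> inv=[8 5 4]

8 5 4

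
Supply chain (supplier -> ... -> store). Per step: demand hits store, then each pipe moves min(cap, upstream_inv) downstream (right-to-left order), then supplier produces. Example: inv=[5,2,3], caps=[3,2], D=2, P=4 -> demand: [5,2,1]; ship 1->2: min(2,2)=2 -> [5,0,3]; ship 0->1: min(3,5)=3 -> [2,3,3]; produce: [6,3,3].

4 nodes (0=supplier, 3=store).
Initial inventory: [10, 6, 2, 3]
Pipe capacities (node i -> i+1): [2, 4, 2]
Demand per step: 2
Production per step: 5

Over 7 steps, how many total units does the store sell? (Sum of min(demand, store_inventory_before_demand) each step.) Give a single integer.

Step 1: sold=2 (running total=2) -> [13 4 4 3]
Step 2: sold=2 (running total=4) -> [16 2 6 3]
Step 3: sold=2 (running total=6) -> [19 2 6 3]
Step 4: sold=2 (running total=8) -> [22 2 6 3]
Step 5: sold=2 (running total=10) -> [25 2 6 3]
Step 6: sold=2 (running total=12) -> [28 2 6 3]
Step 7: sold=2 (running total=14) -> [31 2 6 3]

Answer: 14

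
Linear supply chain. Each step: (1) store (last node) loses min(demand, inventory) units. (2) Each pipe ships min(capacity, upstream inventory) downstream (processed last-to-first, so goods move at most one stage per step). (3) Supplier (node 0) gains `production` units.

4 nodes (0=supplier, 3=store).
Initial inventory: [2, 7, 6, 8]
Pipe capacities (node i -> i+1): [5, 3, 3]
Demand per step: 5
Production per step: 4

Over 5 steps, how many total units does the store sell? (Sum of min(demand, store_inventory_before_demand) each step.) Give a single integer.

Step 1: sold=5 (running total=5) -> [4 6 6 6]
Step 2: sold=5 (running total=10) -> [4 7 6 4]
Step 3: sold=4 (running total=14) -> [4 8 6 3]
Step 4: sold=3 (running total=17) -> [4 9 6 3]
Step 5: sold=3 (running total=20) -> [4 10 6 3]

Answer: 20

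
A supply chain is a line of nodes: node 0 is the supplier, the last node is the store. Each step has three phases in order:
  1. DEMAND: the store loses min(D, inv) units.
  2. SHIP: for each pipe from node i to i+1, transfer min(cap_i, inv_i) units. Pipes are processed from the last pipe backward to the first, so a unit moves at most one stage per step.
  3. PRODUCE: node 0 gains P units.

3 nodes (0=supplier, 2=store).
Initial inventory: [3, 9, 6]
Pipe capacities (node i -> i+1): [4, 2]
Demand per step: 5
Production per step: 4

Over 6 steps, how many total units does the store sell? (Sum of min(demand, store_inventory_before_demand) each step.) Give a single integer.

Step 1: sold=5 (running total=5) -> [4 10 3]
Step 2: sold=3 (running total=8) -> [4 12 2]
Step 3: sold=2 (running total=10) -> [4 14 2]
Step 4: sold=2 (running total=12) -> [4 16 2]
Step 5: sold=2 (running total=14) -> [4 18 2]
Step 6: sold=2 (running total=16) -> [4 20 2]

Answer: 16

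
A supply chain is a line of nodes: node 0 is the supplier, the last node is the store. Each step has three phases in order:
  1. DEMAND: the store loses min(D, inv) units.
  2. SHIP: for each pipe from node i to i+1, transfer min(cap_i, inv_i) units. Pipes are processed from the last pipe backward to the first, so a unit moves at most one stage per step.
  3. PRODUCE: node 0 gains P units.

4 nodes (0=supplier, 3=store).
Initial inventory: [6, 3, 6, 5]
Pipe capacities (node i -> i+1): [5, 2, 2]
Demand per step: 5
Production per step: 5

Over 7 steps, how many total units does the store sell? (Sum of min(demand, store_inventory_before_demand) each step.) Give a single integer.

Answer: 17

Derivation:
Step 1: sold=5 (running total=5) -> [6 6 6 2]
Step 2: sold=2 (running total=7) -> [6 9 6 2]
Step 3: sold=2 (running total=9) -> [6 12 6 2]
Step 4: sold=2 (running total=11) -> [6 15 6 2]
Step 5: sold=2 (running total=13) -> [6 18 6 2]
Step 6: sold=2 (running total=15) -> [6 21 6 2]
Step 7: sold=2 (running total=17) -> [6 24 6 2]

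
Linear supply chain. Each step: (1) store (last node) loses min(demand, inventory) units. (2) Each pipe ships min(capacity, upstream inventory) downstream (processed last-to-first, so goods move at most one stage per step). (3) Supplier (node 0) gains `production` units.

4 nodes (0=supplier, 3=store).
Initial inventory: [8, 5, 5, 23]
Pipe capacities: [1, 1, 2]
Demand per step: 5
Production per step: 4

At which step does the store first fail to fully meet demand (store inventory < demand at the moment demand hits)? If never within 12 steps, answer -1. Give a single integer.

Step 1: demand=5,sold=5 ship[2->3]=2 ship[1->2]=1 ship[0->1]=1 prod=4 -> [11 5 4 20]
Step 2: demand=5,sold=5 ship[2->3]=2 ship[1->2]=1 ship[0->1]=1 prod=4 -> [14 5 3 17]
Step 3: demand=5,sold=5 ship[2->3]=2 ship[1->2]=1 ship[0->1]=1 prod=4 -> [17 5 2 14]
Step 4: demand=5,sold=5 ship[2->3]=2 ship[1->2]=1 ship[0->1]=1 prod=4 -> [20 5 1 11]
Step 5: demand=5,sold=5 ship[2->3]=1 ship[1->2]=1 ship[0->1]=1 prod=4 -> [23 5 1 7]
Step 6: demand=5,sold=5 ship[2->3]=1 ship[1->2]=1 ship[0->1]=1 prod=4 -> [26 5 1 3]
Step 7: demand=5,sold=3 ship[2->3]=1 ship[1->2]=1 ship[0->1]=1 prod=4 -> [29 5 1 1]
Step 8: demand=5,sold=1 ship[2->3]=1 ship[1->2]=1 ship[0->1]=1 prod=4 -> [32 5 1 1]
Step 9: demand=5,sold=1 ship[2->3]=1 ship[1->2]=1 ship[0->1]=1 prod=4 -> [35 5 1 1]
Step 10: demand=5,sold=1 ship[2->3]=1 ship[1->2]=1 ship[0->1]=1 prod=4 -> [38 5 1 1]
Step 11: demand=5,sold=1 ship[2->3]=1 ship[1->2]=1 ship[0->1]=1 prod=4 -> [41 5 1 1]
Step 12: demand=5,sold=1 ship[2->3]=1 ship[1->2]=1 ship[0->1]=1 prod=4 -> [44 5 1 1]
First stockout at step 7

7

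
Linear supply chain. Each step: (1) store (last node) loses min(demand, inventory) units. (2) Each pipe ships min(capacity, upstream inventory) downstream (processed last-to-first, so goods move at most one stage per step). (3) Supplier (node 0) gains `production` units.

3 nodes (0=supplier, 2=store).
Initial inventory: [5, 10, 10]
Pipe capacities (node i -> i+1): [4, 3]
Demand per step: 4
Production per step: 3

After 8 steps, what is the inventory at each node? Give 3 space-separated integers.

Step 1: demand=4,sold=4 ship[1->2]=3 ship[0->1]=4 prod=3 -> inv=[4 11 9]
Step 2: demand=4,sold=4 ship[1->2]=3 ship[0->1]=4 prod=3 -> inv=[3 12 8]
Step 3: demand=4,sold=4 ship[1->2]=3 ship[0->1]=3 prod=3 -> inv=[3 12 7]
Step 4: demand=4,sold=4 ship[1->2]=3 ship[0->1]=3 prod=3 -> inv=[3 12 6]
Step 5: demand=4,sold=4 ship[1->2]=3 ship[0->1]=3 prod=3 -> inv=[3 12 5]
Step 6: demand=4,sold=4 ship[1->2]=3 ship[0->1]=3 prod=3 -> inv=[3 12 4]
Step 7: demand=4,sold=4 ship[1->2]=3 ship[0->1]=3 prod=3 -> inv=[3 12 3]
Step 8: demand=4,sold=3 ship[1->2]=3 ship[0->1]=3 prod=3 -> inv=[3 12 3]

3 12 3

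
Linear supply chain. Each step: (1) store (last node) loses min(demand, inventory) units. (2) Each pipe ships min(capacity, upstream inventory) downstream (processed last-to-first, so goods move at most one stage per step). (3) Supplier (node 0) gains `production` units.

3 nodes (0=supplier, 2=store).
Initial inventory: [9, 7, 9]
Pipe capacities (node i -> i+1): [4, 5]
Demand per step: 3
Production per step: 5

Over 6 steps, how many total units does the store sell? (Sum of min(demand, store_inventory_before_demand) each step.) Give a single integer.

Answer: 18

Derivation:
Step 1: sold=3 (running total=3) -> [10 6 11]
Step 2: sold=3 (running total=6) -> [11 5 13]
Step 3: sold=3 (running total=9) -> [12 4 15]
Step 4: sold=3 (running total=12) -> [13 4 16]
Step 5: sold=3 (running total=15) -> [14 4 17]
Step 6: sold=3 (running total=18) -> [15 4 18]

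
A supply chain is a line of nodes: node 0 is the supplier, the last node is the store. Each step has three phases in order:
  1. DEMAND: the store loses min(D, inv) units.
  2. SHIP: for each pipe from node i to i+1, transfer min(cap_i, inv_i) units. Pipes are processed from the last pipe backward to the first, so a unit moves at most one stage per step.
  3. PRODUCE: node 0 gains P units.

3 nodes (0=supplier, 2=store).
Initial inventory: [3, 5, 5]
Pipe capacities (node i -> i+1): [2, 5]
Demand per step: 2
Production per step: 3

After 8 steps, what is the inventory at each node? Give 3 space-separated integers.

Step 1: demand=2,sold=2 ship[1->2]=5 ship[0->1]=2 prod=3 -> inv=[4 2 8]
Step 2: demand=2,sold=2 ship[1->2]=2 ship[0->1]=2 prod=3 -> inv=[5 2 8]
Step 3: demand=2,sold=2 ship[1->2]=2 ship[0->1]=2 prod=3 -> inv=[6 2 8]
Step 4: demand=2,sold=2 ship[1->2]=2 ship[0->1]=2 prod=3 -> inv=[7 2 8]
Step 5: demand=2,sold=2 ship[1->2]=2 ship[0->1]=2 prod=3 -> inv=[8 2 8]
Step 6: demand=2,sold=2 ship[1->2]=2 ship[0->1]=2 prod=3 -> inv=[9 2 8]
Step 7: demand=2,sold=2 ship[1->2]=2 ship[0->1]=2 prod=3 -> inv=[10 2 8]
Step 8: demand=2,sold=2 ship[1->2]=2 ship[0->1]=2 prod=3 -> inv=[11 2 8]

11 2 8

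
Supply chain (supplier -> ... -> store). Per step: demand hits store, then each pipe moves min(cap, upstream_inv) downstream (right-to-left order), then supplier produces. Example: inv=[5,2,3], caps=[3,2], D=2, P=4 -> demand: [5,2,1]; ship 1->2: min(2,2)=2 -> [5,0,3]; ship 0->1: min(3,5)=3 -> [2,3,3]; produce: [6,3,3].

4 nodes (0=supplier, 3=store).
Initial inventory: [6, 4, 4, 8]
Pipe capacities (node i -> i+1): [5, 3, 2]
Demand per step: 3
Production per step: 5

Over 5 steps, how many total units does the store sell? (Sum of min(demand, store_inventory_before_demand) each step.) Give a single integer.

Answer: 15

Derivation:
Step 1: sold=3 (running total=3) -> [6 6 5 7]
Step 2: sold=3 (running total=6) -> [6 8 6 6]
Step 3: sold=3 (running total=9) -> [6 10 7 5]
Step 4: sold=3 (running total=12) -> [6 12 8 4]
Step 5: sold=3 (running total=15) -> [6 14 9 3]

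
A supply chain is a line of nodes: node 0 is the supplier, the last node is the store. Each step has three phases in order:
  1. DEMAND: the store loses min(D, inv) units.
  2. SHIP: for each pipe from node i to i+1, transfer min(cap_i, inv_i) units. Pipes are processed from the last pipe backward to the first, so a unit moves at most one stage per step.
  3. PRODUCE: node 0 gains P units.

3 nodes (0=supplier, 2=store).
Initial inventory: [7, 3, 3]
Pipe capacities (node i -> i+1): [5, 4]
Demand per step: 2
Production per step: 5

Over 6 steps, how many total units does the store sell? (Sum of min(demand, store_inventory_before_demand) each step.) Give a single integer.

Step 1: sold=2 (running total=2) -> [7 5 4]
Step 2: sold=2 (running total=4) -> [7 6 6]
Step 3: sold=2 (running total=6) -> [7 7 8]
Step 4: sold=2 (running total=8) -> [7 8 10]
Step 5: sold=2 (running total=10) -> [7 9 12]
Step 6: sold=2 (running total=12) -> [7 10 14]

Answer: 12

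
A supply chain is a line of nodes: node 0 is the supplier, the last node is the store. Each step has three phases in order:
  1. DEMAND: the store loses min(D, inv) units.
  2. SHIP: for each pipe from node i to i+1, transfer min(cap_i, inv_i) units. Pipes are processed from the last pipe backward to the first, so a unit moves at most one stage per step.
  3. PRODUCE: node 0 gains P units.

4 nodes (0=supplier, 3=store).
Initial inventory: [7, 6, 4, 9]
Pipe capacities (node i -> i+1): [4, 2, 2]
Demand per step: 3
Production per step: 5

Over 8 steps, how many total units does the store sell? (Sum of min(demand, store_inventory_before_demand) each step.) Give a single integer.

Answer: 23

Derivation:
Step 1: sold=3 (running total=3) -> [8 8 4 8]
Step 2: sold=3 (running total=6) -> [9 10 4 7]
Step 3: sold=3 (running total=9) -> [10 12 4 6]
Step 4: sold=3 (running total=12) -> [11 14 4 5]
Step 5: sold=3 (running total=15) -> [12 16 4 4]
Step 6: sold=3 (running total=18) -> [13 18 4 3]
Step 7: sold=3 (running total=21) -> [14 20 4 2]
Step 8: sold=2 (running total=23) -> [15 22 4 2]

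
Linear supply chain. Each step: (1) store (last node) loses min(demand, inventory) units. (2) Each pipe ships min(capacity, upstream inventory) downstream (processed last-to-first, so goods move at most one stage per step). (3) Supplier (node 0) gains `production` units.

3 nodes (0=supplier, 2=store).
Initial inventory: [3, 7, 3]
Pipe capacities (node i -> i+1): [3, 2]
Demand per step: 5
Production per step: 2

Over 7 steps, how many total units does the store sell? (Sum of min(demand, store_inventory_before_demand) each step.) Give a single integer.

Answer: 15

Derivation:
Step 1: sold=3 (running total=3) -> [2 8 2]
Step 2: sold=2 (running total=5) -> [2 8 2]
Step 3: sold=2 (running total=7) -> [2 8 2]
Step 4: sold=2 (running total=9) -> [2 8 2]
Step 5: sold=2 (running total=11) -> [2 8 2]
Step 6: sold=2 (running total=13) -> [2 8 2]
Step 7: sold=2 (running total=15) -> [2 8 2]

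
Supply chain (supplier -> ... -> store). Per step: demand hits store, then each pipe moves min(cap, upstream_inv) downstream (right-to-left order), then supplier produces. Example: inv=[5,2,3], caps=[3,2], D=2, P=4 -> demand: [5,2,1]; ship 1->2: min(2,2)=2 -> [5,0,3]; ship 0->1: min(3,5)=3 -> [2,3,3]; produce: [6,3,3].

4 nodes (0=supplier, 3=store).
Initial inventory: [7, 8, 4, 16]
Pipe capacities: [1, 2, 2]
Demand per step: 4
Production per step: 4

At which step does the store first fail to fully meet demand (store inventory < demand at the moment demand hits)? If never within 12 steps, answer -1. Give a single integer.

Step 1: demand=4,sold=4 ship[2->3]=2 ship[1->2]=2 ship[0->1]=1 prod=4 -> [10 7 4 14]
Step 2: demand=4,sold=4 ship[2->3]=2 ship[1->2]=2 ship[0->1]=1 prod=4 -> [13 6 4 12]
Step 3: demand=4,sold=4 ship[2->3]=2 ship[1->2]=2 ship[0->1]=1 prod=4 -> [16 5 4 10]
Step 4: demand=4,sold=4 ship[2->3]=2 ship[1->2]=2 ship[0->1]=1 prod=4 -> [19 4 4 8]
Step 5: demand=4,sold=4 ship[2->3]=2 ship[1->2]=2 ship[0->1]=1 prod=4 -> [22 3 4 6]
Step 6: demand=4,sold=4 ship[2->3]=2 ship[1->2]=2 ship[0->1]=1 prod=4 -> [25 2 4 4]
Step 7: demand=4,sold=4 ship[2->3]=2 ship[1->2]=2 ship[0->1]=1 prod=4 -> [28 1 4 2]
Step 8: demand=4,sold=2 ship[2->3]=2 ship[1->2]=1 ship[0->1]=1 prod=4 -> [31 1 3 2]
Step 9: demand=4,sold=2 ship[2->3]=2 ship[1->2]=1 ship[0->1]=1 prod=4 -> [34 1 2 2]
Step 10: demand=4,sold=2 ship[2->3]=2 ship[1->2]=1 ship[0->1]=1 prod=4 -> [37 1 1 2]
Step 11: demand=4,sold=2 ship[2->3]=1 ship[1->2]=1 ship[0->1]=1 prod=4 -> [40 1 1 1]
Step 12: demand=4,sold=1 ship[2->3]=1 ship[1->2]=1 ship[0->1]=1 prod=4 -> [43 1 1 1]
First stockout at step 8

8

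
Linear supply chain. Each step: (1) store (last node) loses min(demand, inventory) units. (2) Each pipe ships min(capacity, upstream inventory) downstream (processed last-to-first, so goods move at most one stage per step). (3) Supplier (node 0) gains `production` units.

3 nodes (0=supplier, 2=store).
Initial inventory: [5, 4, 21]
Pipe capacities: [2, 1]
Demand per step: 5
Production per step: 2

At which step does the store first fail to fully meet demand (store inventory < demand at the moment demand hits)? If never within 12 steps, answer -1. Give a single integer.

Step 1: demand=5,sold=5 ship[1->2]=1 ship[0->1]=2 prod=2 -> [5 5 17]
Step 2: demand=5,sold=5 ship[1->2]=1 ship[0->1]=2 prod=2 -> [5 6 13]
Step 3: demand=5,sold=5 ship[1->2]=1 ship[0->1]=2 prod=2 -> [5 7 9]
Step 4: demand=5,sold=5 ship[1->2]=1 ship[0->1]=2 prod=2 -> [5 8 5]
Step 5: demand=5,sold=5 ship[1->2]=1 ship[0->1]=2 prod=2 -> [5 9 1]
Step 6: demand=5,sold=1 ship[1->2]=1 ship[0->1]=2 prod=2 -> [5 10 1]
Step 7: demand=5,sold=1 ship[1->2]=1 ship[0->1]=2 prod=2 -> [5 11 1]
Step 8: demand=5,sold=1 ship[1->2]=1 ship[0->1]=2 prod=2 -> [5 12 1]
Step 9: demand=5,sold=1 ship[1->2]=1 ship[0->1]=2 prod=2 -> [5 13 1]
Step 10: demand=5,sold=1 ship[1->2]=1 ship[0->1]=2 prod=2 -> [5 14 1]
Step 11: demand=5,sold=1 ship[1->2]=1 ship[0->1]=2 prod=2 -> [5 15 1]
Step 12: demand=5,sold=1 ship[1->2]=1 ship[0->1]=2 prod=2 -> [5 16 1]
First stockout at step 6

6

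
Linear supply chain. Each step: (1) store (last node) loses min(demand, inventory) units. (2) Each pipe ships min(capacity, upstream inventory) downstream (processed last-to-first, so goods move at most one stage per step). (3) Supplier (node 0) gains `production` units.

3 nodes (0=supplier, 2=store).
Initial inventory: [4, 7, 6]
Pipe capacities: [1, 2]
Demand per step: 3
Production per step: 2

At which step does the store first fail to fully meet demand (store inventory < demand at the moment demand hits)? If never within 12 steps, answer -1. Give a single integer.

Step 1: demand=3,sold=3 ship[1->2]=2 ship[0->1]=1 prod=2 -> [5 6 5]
Step 2: demand=3,sold=3 ship[1->2]=2 ship[0->1]=1 prod=2 -> [6 5 4]
Step 3: demand=3,sold=3 ship[1->2]=2 ship[0->1]=1 prod=2 -> [7 4 3]
Step 4: demand=3,sold=3 ship[1->2]=2 ship[0->1]=1 prod=2 -> [8 3 2]
Step 5: demand=3,sold=2 ship[1->2]=2 ship[0->1]=1 prod=2 -> [9 2 2]
Step 6: demand=3,sold=2 ship[1->2]=2 ship[0->1]=1 prod=2 -> [10 1 2]
Step 7: demand=3,sold=2 ship[1->2]=1 ship[0->1]=1 prod=2 -> [11 1 1]
Step 8: demand=3,sold=1 ship[1->2]=1 ship[0->1]=1 prod=2 -> [12 1 1]
Step 9: demand=3,sold=1 ship[1->2]=1 ship[0->1]=1 prod=2 -> [13 1 1]
Step 10: demand=3,sold=1 ship[1->2]=1 ship[0->1]=1 prod=2 -> [14 1 1]
Step 11: demand=3,sold=1 ship[1->2]=1 ship[0->1]=1 prod=2 -> [15 1 1]
Step 12: demand=3,sold=1 ship[1->2]=1 ship[0->1]=1 prod=2 -> [16 1 1]
First stockout at step 5

5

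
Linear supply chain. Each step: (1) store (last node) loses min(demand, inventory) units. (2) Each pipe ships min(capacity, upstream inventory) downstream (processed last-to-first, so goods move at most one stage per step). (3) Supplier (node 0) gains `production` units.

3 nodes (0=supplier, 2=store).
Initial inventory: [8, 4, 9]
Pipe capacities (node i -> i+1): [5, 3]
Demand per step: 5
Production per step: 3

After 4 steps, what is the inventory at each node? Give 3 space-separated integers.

Step 1: demand=5,sold=5 ship[1->2]=3 ship[0->1]=5 prod=3 -> inv=[6 6 7]
Step 2: demand=5,sold=5 ship[1->2]=3 ship[0->1]=5 prod=3 -> inv=[4 8 5]
Step 3: demand=5,sold=5 ship[1->2]=3 ship[0->1]=4 prod=3 -> inv=[3 9 3]
Step 4: demand=5,sold=3 ship[1->2]=3 ship[0->1]=3 prod=3 -> inv=[3 9 3]

3 9 3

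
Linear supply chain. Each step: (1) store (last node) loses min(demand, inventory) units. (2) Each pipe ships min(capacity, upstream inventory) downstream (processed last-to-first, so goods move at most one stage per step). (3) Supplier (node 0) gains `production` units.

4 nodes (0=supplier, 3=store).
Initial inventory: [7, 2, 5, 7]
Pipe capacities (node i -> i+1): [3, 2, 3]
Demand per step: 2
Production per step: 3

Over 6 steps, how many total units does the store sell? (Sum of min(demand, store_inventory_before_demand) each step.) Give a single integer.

Answer: 12

Derivation:
Step 1: sold=2 (running total=2) -> [7 3 4 8]
Step 2: sold=2 (running total=4) -> [7 4 3 9]
Step 3: sold=2 (running total=6) -> [7 5 2 10]
Step 4: sold=2 (running total=8) -> [7 6 2 10]
Step 5: sold=2 (running total=10) -> [7 7 2 10]
Step 6: sold=2 (running total=12) -> [7 8 2 10]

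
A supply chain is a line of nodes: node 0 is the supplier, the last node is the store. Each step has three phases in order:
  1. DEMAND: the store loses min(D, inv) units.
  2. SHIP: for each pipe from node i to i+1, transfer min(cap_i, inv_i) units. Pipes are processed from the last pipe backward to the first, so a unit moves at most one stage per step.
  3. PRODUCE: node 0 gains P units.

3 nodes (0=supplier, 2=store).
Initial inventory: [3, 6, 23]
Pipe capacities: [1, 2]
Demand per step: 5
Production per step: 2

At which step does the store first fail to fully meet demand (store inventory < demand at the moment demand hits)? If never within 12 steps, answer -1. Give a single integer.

Step 1: demand=5,sold=5 ship[1->2]=2 ship[0->1]=1 prod=2 -> [4 5 20]
Step 2: demand=5,sold=5 ship[1->2]=2 ship[0->1]=1 prod=2 -> [5 4 17]
Step 3: demand=5,sold=5 ship[1->2]=2 ship[0->1]=1 prod=2 -> [6 3 14]
Step 4: demand=5,sold=5 ship[1->2]=2 ship[0->1]=1 prod=2 -> [7 2 11]
Step 5: demand=5,sold=5 ship[1->2]=2 ship[0->1]=1 prod=2 -> [8 1 8]
Step 6: demand=5,sold=5 ship[1->2]=1 ship[0->1]=1 prod=2 -> [9 1 4]
Step 7: demand=5,sold=4 ship[1->2]=1 ship[0->1]=1 prod=2 -> [10 1 1]
Step 8: demand=5,sold=1 ship[1->2]=1 ship[0->1]=1 prod=2 -> [11 1 1]
Step 9: demand=5,sold=1 ship[1->2]=1 ship[0->1]=1 prod=2 -> [12 1 1]
Step 10: demand=5,sold=1 ship[1->2]=1 ship[0->1]=1 prod=2 -> [13 1 1]
Step 11: demand=5,sold=1 ship[1->2]=1 ship[0->1]=1 prod=2 -> [14 1 1]
Step 12: demand=5,sold=1 ship[1->2]=1 ship[0->1]=1 prod=2 -> [15 1 1]
First stockout at step 7

7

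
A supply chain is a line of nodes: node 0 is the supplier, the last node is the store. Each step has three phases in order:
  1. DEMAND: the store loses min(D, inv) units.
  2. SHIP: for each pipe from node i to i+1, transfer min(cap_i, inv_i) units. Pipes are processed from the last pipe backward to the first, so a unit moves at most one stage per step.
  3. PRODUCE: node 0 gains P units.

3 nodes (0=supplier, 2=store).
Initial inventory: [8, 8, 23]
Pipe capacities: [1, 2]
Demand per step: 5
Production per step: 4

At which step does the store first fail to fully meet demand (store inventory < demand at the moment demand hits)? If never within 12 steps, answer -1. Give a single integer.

Step 1: demand=5,sold=5 ship[1->2]=2 ship[0->1]=1 prod=4 -> [11 7 20]
Step 2: demand=5,sold=5 ship[1->2]=2 ship[0->1]=1 prod=4 -> [14 6 17]
Step 3: demand=5,sold=5 ship[1->2]=2 ship[0->1]=1 prod=4 -> [17 5 14]
Step 4: demand=5,sold=5 ship[1->2]=2 ship[0->1]=1 prod=4 -> [20 4 11]
Step 5: demand=5,sold=5 ship[1->2]=2 ship[0->1]=1 prod=4 -> [23 3 8]
Step 6: demand=5,sold=5 ship[1->2]=2 ship[0->1]=1 prod=4 -> [26 2 5]
Step 7: demand=5,sold=5 ship[1->2]=2 ship[0->1]=1 prod=4 -> [29 1 2]
Step 8: demand=5,sold=2 ship[1->2]=1 ship[0->1]=1 prod=4 -> [32 1 1]
Step 9: demand=5,sold=1 ship[1->2]=1 ship[0->1]=1 prod=4 -> [35 1 1]
Step 10: demand=5,sold=1 ship[1->2]=1 ship[0->1]=1 prod=4 -> [38 1 1]
Step 11: demand=5,sold=1 ship[1->2]=1 ship[0->1]=1 prod=4 -> [41 1 1]
Step 12: demand=5,sold=1 ship[1->2]=1 ship[0->1]=1 prod=4 -> [44 1 1]
First stockout at step 8

8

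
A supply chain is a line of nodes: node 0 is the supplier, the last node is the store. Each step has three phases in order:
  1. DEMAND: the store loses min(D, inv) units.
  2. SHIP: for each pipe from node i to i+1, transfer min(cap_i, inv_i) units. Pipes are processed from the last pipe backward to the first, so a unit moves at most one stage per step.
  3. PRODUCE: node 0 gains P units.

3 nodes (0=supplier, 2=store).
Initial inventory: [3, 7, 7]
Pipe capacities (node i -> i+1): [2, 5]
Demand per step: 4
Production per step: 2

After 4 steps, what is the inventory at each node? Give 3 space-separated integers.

Step 1: demand=4,sold=4 ship[1->2]=5 ship[0->1]=2 prod=2 -> inv=[3 4 8]
Step 2: demand=4,sold=4 ship[1->2]=4 ship[0->1]=2 prod=2 -> inv=[3 2 8]
Step 3: demand=4,sold=4 ship[1->2]=2 ship[0->1]=2 prod=2 -> inv=[3 2 6]
Step 4: demand=4,sold=4 ship[1->2]=2 ship[0->1]=2 prod=2 -> inv=[3 2 4]

3 2 4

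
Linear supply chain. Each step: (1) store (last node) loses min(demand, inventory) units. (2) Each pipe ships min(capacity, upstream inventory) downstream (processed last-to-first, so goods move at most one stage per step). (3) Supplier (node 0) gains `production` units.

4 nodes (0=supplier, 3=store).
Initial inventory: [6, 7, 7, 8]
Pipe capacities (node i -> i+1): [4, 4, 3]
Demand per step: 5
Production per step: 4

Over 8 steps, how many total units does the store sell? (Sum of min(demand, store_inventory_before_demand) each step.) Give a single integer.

Step 1: sold=5 (running total=5) -> [6 7 8 6]
Step 2: sold=5 (running total=10) -> [6 7 9 4]
Step 3: sold=4 (running total=14) -> [6 7 10 3]
Step 4: sold=3 (running total=17) -> [6 7 11 3]
Step 5: sold=3 (running total=20) -> [6 7 12 3]
Step 6: sold=3 (running total=23) -> [6 7 13 3]
Step 7: sold=3 (running total=26) -> [6 7 14 3]
Step 8: sold=3 (running total=29) -> [6 7 15 3]

Answer: 29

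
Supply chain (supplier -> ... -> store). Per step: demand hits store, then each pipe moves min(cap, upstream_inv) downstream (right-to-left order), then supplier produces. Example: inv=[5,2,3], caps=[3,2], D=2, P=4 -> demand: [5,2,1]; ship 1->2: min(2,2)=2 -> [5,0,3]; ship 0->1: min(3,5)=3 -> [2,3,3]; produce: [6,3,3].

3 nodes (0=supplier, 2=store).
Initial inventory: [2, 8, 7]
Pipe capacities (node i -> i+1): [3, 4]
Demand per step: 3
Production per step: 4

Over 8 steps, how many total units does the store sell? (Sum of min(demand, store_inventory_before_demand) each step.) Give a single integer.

Answer: 24

Derivation:
Step 1: sold=3 (running total=3) -> [4 6 8]
Step 2: sold=3 (running total=6) -> [5 5 9]
Step 3: sold=3 (running total=9) -> [6 4 10]
Step 4: sold=3 (running total=12) -> [7 3 11]
Step 5: sold=3 (running total=15) -> [8 3 11]
Step 6: sold=3 (running total=18) -> [9 3 11]
Step 7: sold=3 (running total=21) -> [10 3 11]
Step 8: sold=3 (running total=24) -> [11 3 11]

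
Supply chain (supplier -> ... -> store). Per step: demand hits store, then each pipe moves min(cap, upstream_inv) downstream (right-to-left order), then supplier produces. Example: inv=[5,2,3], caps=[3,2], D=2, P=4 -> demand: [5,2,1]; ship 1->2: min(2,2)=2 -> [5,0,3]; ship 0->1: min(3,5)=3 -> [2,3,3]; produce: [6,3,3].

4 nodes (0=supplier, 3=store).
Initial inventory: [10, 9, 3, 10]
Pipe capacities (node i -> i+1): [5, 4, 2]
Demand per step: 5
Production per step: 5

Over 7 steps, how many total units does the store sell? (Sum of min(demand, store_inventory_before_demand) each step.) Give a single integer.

Answer: 22

Derivation:
Step 1: sold=5 (running total=5) -> [10 10 5 7]
Step 2: sold=5 (running total=10) -> [10 11 7 4]
Step 3: sold=4 (running total=14) -> [10 12 9 2]
Step 4: sold=2 (running total=16) -> [10 13 11 2]
Step 5: sold=2 (running total=18) -> [10 14 13 2]
Step 6: sold=2 (running total=20) -> [10 15 15 2]
Step 7: sold=2 (running total=22) -> [10 16 17 2]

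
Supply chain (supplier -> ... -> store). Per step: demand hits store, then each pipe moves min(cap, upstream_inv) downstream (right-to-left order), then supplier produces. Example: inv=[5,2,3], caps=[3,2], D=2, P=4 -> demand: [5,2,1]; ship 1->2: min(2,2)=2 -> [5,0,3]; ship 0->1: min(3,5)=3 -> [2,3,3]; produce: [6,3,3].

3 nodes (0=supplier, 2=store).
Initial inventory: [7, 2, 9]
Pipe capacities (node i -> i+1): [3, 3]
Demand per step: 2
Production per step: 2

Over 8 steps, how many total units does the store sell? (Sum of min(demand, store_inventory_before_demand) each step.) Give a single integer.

Answer: 16

Derivation:
Step 1: sold=2 (running total=2) -> [6 3 9]
Step 2: sold=2 (running total=4) -> [5 3 10]
Step 3: sold=2 (running total=6) -> [4 3 11]
Step 4: sold=2 (running total=8) -> [3 3 12]
Step 5: sold=2 (running total=10) -> [2 3 13]
Step 6: sold=2 (running total=12) -> [2 2 14]
Step 7: sold=2 (running total=14) -> [2 2 14]
Step 8: sold=2 (running total=16) -> [2 2 14]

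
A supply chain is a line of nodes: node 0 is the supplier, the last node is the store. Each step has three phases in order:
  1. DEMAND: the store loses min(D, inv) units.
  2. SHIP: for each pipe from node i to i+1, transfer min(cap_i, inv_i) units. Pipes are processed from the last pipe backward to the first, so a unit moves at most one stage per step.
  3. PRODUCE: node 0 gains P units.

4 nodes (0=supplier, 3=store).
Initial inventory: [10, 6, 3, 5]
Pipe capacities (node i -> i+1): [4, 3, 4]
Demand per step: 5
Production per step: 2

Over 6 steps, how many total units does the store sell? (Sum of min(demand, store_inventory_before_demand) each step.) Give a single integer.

Step 1: sold=5 (running total=5) -> [8 7 3 3]
Step 2: sold=3 (running total=8) -> [6 8 3 3]
Step 3: sold=3 (running total=11) -> [4 9 3 3]
Step 4: sold=3 (running total=14) -> [2 10 3 3]
Step 5: sold=3 (running total=17) -> [2 9 3 3]
Step 6: sold=3 (running total=20) -> [2 8 3 3]

Answer: 20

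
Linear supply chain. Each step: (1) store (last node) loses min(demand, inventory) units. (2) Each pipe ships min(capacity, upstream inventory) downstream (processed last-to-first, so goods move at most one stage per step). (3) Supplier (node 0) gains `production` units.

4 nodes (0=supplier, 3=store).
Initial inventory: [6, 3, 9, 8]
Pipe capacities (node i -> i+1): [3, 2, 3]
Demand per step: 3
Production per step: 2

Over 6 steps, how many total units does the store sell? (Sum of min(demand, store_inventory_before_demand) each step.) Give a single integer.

Answer: 18

Derivation:
Step 1: sold=3 (running total=3) -> [5 4 8 8]
Step 2: sold=3 (running total=6) -> [4 5 7 8]
Step 3: sold=3 (running total=9) -> [3 6 6 8]
Step 4: sold=3 (running total=12) -> [2 7 5 8]
Step 5: sold=3 (running total=15) -> [2 7 4 8]
Step 6: sold=3 (running total=18) -> [2 7 3 8]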